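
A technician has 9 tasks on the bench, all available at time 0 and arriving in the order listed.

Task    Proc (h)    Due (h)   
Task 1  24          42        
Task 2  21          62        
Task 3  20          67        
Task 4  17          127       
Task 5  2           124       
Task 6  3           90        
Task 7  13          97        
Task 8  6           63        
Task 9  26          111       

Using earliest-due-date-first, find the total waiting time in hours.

EDD (increasing due date): Task 1 Task 2 Task 8 Task 3 Task 6 Task 7 Task 9 Task 5 Task 4.
Task 1: waits 0, runs 0→24
Task 2: waits 24, runs 24→45
Task 8: waits 45, runs 45→51
Task 3: waits 51, runs 51→71
Task 6: waits 71, runs 71→74
Task 7: waits 74, runs 74→87
Task 9: waits 87, runs 87→113
Task 5: waits 113, runs 113→115
Task 4: waits 115, runs 115→132
Sum = 0+24+45+51+71+74+87+113+115 = 580.

580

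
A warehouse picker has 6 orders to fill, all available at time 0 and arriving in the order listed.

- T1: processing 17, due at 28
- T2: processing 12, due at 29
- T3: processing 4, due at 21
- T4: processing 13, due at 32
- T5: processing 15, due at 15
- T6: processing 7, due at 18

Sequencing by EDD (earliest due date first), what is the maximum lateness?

EDD (increasing due date): T5 T6 T3 T1 T2 T4.
T5: 0→15, due 15, lateness 0
T6: 15→22, due 18, lateness 4
T3: 22→26, due 21, lateness 5
T1: 26→43, due 28, lateness 15
T2: 43→55, due 29, lateness 26
T4: 55→68, due 32, lateness 36
Maximum = 36.

36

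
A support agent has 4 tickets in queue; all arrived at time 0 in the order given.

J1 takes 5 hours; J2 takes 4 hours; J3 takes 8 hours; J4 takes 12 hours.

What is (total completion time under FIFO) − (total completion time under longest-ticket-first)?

FIFO (arrival order): J1 J2 J3 J4.
J1: 0→5
J2: 5→9
J3: 9→17
J4: 17→29
Sum = 5+9+17+29 = 60.
LPT (decreasing processing time): J4 J3 J1 J2.
J4: 0→12
J3: 12→20
J1: 20→25
J2: 25→29
Sum = 12+20+25+29 = 86.
Difference = 60 − 86 = -26.

-26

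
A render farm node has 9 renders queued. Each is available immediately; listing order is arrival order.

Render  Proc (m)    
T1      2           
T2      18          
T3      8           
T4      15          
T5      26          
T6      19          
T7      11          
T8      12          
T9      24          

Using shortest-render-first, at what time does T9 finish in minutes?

109

SPT (increasing processing time): T1 T3 T7 T8 T4 T2 T6 T9 T5.
T1: 0→2
T3: 2→10
T7: 10→21
T8: 21→33
T4: 33→48
T2: 48→66
T6: 66→85
T9: 85→109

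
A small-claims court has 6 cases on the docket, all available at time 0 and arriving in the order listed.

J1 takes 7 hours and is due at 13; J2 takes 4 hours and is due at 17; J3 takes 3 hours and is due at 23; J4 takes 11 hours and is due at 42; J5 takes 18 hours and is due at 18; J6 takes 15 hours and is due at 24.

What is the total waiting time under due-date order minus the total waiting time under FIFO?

26

EDD (increasing due date): J1 J2 J5 J3 J6 J4.
J1: waits 0, runs 0→7
J2: waits 7, runs 7→11
J5: waits 11, runs 11→29
J3: waits 29, runs 29→32
J6: waits 32, runs 32→47
J4: waits 47, runs 47→58
Sum = 0+7+11+29+32+47 = 126.
FIFO (arrival order): J1 J2 J3 J4 J5 J6.
J1: waits 0, runs 0→7
J2: waits 7, runs 7→11
J3: waits 11, runs 11→14
J4: waits 14, runs 14→25
J5: waits 25, runs 25→43
J6: waits 43, runs 43→58
Sum = 0+7+11+14+25+43 = 100.
Difference = 126 − 100 = 26.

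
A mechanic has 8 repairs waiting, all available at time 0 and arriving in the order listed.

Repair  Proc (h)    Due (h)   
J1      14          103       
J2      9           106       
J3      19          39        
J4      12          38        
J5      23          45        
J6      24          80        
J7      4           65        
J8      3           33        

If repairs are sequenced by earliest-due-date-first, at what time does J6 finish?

EDD (increasing due date): J8 J4 J3 J5 J7 J6 J1 J2.
J8: 0→3
J4: 3→15
J3: 15→34
J5: 34→57
J7: 57→61
J6: 61→85

85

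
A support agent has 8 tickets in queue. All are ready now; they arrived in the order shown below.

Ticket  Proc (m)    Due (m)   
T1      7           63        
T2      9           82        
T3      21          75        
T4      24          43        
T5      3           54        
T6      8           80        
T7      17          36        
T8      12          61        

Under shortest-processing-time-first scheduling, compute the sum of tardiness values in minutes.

SPT (increasing processing time): T5 T1 T6 T2 T8 T7 T3 T4.
T5: 0→3, due 54, tardiness 0
T1: 3→10, due 63, tardiness 0
T6: 10→18, due 80, tardiness 0
T2: 18→27, due 82, tardiness 0
T8: 27→39, due 61, tardiness 0
T7: 39→56, due 36, tardiness 20
T3: 56→77, due 75, tardiness 2
T4: 77→101, due 43, tardiness 58
Sum = 0+0+0+0+0+20+2+58 = 80.

80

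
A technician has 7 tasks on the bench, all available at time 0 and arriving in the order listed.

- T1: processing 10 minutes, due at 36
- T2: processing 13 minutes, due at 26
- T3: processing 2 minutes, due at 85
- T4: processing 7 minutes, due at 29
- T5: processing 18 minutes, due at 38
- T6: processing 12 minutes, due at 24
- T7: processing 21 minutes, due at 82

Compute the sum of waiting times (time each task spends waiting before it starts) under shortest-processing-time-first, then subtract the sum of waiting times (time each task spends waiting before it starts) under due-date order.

SPT (increasing processing time): T3 T4 T1 T6 T2 T5 T7.
T3: waits 0, runs 0→2
T4: waits 2, runs 2→9
T1: waits 9, runs 9→19
T6: waits 19, runs 19→31
T2: waits 31, runs 31→44
T5: waits 44, runs 44→62
T7: waits 62, runs 62→83
Sum = 0+2+9+19+31+44+62 = 167.
EDD (increasing due date): T6 T2 T4 T1 T5 T7 T3.
T6: waits 0, runs 0→12
T2: waits 12, runs 12→25
T4: waits 25, runs 25→32
T1: waits 32, runs 32→42
T5: waits 42, runs 42→60
T7: waits 60, runs 60→81
T3: waits 81, runs 81→83
Sum = 0+12+25+32+42+60+81 = 252.
Difference = 167 − 252 = -85.

-85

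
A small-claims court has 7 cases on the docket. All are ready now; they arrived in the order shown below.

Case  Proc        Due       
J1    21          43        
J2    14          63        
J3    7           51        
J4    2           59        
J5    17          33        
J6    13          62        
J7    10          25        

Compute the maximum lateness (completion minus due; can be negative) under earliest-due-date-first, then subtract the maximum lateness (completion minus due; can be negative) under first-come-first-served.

EDD (increasing due date): J7 J5 J1 J3 J4 J6 J2.
J7: 0→10, due 25, lateness -15
J5: 10→27, due 33, lateness -6
J1: 27→48, due 43, lateness 5
J3: 48→55, due 51, lateness 4
J4: 55→57, due 59, lateness -2
J6: 57→70, due 62, lateness 8
J2: 70→84, due 63, lateness 21
Maximum = 21.
FIFO (arrival order): J1 J2 J3 J4 J5 J6 J7.
J1: 0→21, due 43, lateness -22
J2: 21→35, due 63, lateness -28
J3: 35→42, due 51, lateness -9
J4: 42→44, due 59, lateness -15
J5: 44→61, due 33, lateness 28
J6: 61→74, due 62, lateness 12
J7: 74→84, due 25, lateness 59
Maximum = 59.
Difference = 21 − 59 = -38.

-38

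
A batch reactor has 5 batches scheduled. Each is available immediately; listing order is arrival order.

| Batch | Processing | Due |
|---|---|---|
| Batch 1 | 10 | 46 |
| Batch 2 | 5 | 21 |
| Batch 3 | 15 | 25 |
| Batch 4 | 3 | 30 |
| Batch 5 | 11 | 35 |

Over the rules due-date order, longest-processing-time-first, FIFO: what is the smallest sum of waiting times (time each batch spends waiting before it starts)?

82

EDD (increasing due date): Batch 2 Batch 3 Batch 4 Batch 5 Batch 1.
Batch 2: waits 0, runs 0→5
Batch 3: waits 5, runs 5→20
Batch 4: waits 20, runs 20→23
Batch 5: waits 23, runs 23→34
Batch 1: waits 34, runs 34→44
Sum = 0+5+20+23+34 = 82.
LPT (decreasing processing time): Batch 3 Batch 5 Batch 1 Batch 2 Batch 4.
Batch 3: waits 0, runs 0→15
Batch 5: waits 15, runs 15→26
Batch 1: waits 26, runs 26→36
Batch 2: waits 36, runs 36→41
Batch 4: waits 41, runs 41→44
Sum = 0+15+26+36+41 = 118.
FIFO (arrival order): Batch 1 Batch 2 Batch 3 Batch 4 Batch 5.
Batch 1: waits 0, runs 0→10
Batch 2: waits 10, runs 10→15
Batch 3: waits 15, runs 15→30
Batch 4: waits 30, runs 30→33
Batch 5: waits 33, runs 33→44
Sum = 0+10+15+30+33 = 88.
EDD 82, LPT 118, FIFO 88 → minimum 82.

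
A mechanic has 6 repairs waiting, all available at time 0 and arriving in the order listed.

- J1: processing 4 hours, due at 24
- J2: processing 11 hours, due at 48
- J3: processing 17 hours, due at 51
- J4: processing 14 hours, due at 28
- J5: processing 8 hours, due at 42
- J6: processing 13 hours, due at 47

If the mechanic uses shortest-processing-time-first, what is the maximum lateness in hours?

SPT (increasing processing time): J1 J5 J2 J6 J4 J3.
J1: 0→4, due 24, lateness -20
J5: 4→12, due 42, lateness -30
J2: 12→23, due 48, lateness -25
J6: 23→36, due 47, lateness -11
J4: 36→50, due 28, lateness 22
J3: 50→67, due 51, lateness 16
Maximum = 22.

22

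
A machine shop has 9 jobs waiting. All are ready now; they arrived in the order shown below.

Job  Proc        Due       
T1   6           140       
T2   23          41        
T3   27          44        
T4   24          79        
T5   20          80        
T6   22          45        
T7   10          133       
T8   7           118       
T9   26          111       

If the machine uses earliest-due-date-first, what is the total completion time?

EDD (increasing due date): T2 T3 T6 T4 T5 T9 T8 T7 T1.
T2: 0→23
T3: 23→50
T6: 50→72
T4: 72→96
T5: 96→116
T9: 116→142
T8: 142→149
T7: 149→159
T1: 159→165
Sum = 23+50+72+96+116+142+149+159+165 = 972.

972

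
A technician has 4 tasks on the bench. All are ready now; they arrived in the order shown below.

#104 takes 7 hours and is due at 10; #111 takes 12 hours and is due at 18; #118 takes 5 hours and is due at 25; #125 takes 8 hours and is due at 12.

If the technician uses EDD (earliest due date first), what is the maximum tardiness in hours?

9

EDD (increasing due date): #104 #125 #111 #118.
#104: 0→7, due 10, tardiness 0
#125: 7→15, due 12, tardiness 3
#111: 15→27, due 18, tardiness 9
#118: 27→32, due 25, tardiness 7
Maximum = 9.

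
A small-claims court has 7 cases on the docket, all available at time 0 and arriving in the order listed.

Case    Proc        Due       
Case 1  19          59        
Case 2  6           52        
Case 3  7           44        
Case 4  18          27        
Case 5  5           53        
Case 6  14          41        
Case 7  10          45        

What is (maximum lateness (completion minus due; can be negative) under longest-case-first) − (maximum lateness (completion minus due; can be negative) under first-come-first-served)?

LPT (decreasing processing time): Case 1 Case 4 Case 6 Case 7 Case 3 Case 2 Case 5.
Case 1: 0→19, due 59, lateness -40
Case 4: 19→37, due 27, lateness 10
Case 6: 37→51, due 41, lateness 10
Case 7: 51→61, due 45, lateness 16
Case 3: 61→68, due 44, lateness 24
Case 2: 68→74, due 52, lateness 22
Case 5: 74→79, due 53, lateness 26
Maximum = 26.
FIFO (arrival order): Case 1 Case 2 Case 3 Case 4 Case 5 Case 6 Case 7.
Case 1: 0→19, due 59, lateness -40
Case 2: 19→25, due 52, lateness -27
Case 3: 25→32, due 44, lateness -12
Case 4: 32→50, due 27, lateness 23
Case 5: 50→55, due 53, lateness 2
Case 6: 55→69, due 41, lateness 28
Case 7: 69→79, due 45, lateness 34
Maximum = 34.
Difference = 26 − 34 = -8.

-8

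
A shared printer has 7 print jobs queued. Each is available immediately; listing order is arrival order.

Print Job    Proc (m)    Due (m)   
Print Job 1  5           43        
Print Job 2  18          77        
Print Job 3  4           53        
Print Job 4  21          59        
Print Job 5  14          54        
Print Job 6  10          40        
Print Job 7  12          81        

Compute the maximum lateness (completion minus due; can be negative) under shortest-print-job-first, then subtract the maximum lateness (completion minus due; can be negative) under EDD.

SPT (increasing processing time): Print Job 3 Print Job 1 Print Job 6 Print Job 7 Print Job 5 Print Job 2 Print Job 4.
Print Job 3: 0→4, due 53, lateness -49
Print Job 1: 4→9, due 43, lateness -34
Print Job 6: 9→19, due 40, lateness -21
Print Job 7: 19→31, due 81, lateness -50
Print Job 5: 31→45, due 54, lateness -9
Print Job 2: 45→63, due 77, lateness -14
Print Job 4: 63→84, due 59, lateness 25
Maximum = 25.
EDD (increasing due date): Print Job 6 Print Job 1 Print Job 3 Print Job 5 Print Job 4 Print Job 2 Print Job 7.
Print Job 6: 0→10, due 40, lateness -30
Print Job 1: 10→15, due 43, lateness -28
Print Job 3: 15→19, due 53, lateness -34
Print Job 5: 19→33, due 54, lateness -21
Print Job 4: 33→54, due 59, lateness -5
Print Job 2: 54→72, due 77, lateness -5
Print Job 7: 72→84, due 81, lateness 3
Maximum = 3.
Difference = 25 − 3 = 22.

22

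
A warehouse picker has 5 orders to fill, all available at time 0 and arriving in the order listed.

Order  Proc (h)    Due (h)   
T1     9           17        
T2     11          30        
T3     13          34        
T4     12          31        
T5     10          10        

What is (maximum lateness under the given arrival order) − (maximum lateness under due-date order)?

24

FIFO (arrival order): T1 T2 T3 T4 T5.
T1: 0→9, due 17, lateness -8
T2: 9→20, due 30, lateness -10
T3: 20→33, due 34, lateness -1
T4: 33→45, due 31, lateness 14
T5: 45→55, due 10, lateness 45
Maximum = 45.
EDD (increasing due date): T5 T1 T2 T4 T3.
T5: 0→10, due 10, lateness 0
T1: 10→19, due 17, lateness 2
T2: 19→30, due 30, lateness 0
T4: 30→42, due 31, lateness 11
T3: 42→55, due 34, lateness 21
Maximum = 21.
Difference = 45 − 21 = 24.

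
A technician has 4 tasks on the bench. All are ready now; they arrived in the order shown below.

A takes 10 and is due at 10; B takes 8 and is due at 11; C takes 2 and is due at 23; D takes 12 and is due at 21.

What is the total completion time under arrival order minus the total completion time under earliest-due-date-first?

FIFO (arrival order): A B C D.
A: 0→10
B: 10→18
C: 18→20
D: 20→32
Sum = 10+18+20+32 = 80.
EDD (increasing due date): A B D C.
A: 0→10
B: 10→18
D: 18→30
C: 30→32
Sum = 10+18+30+32 = 90.
Difference = 80 − 90 = -10.

-10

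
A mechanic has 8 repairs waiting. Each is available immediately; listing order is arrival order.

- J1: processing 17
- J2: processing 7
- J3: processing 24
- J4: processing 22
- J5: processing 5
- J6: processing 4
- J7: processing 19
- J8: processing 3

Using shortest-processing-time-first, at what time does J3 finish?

101

SPT (increasing processing time): J8 J6 J5 J2 J1 J7 J4 J3.
J8: 0→3
J6: 3→7
J5: 7→12
J2: 12→19
J1: 19→36
J7: 36→55
J4: 55→77
J3: 77→101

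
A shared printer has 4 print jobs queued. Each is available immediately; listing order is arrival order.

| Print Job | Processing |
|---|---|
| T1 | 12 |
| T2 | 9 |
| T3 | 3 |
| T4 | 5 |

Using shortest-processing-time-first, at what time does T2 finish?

17

SPT (increasing processing time): T3 T4 T2 T1.
T3: 0→3
T4: 3→8
T2: 8→17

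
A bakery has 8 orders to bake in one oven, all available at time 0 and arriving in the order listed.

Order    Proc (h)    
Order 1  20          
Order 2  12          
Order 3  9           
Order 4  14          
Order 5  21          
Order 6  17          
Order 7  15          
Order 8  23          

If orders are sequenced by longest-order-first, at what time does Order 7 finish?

LPT (decreasing processing time): Order 8 Order 5 Order 1 Order 6 Order 7 Order 4 Order 2 Order 3.
Order 8: 0→23
Order 5: 23→44
Order 1: 44→64
Order 6: 64→81
Order 7: 81→96

96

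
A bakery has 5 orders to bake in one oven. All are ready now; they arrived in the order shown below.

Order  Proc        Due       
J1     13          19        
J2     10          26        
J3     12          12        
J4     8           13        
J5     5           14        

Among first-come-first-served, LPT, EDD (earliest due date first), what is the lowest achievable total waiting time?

FIFO (arrival order): J1 J2 J3 J4 J5.
J1: waits 0, runs 0→13
J2: waits 13, runs 13→23
J3: waits 23, runs 23→35
J4: waits 35, runs 35→43
J5: waits 43, runs 43→48
Sum = 0+13+23+35+43 = 114.
LPT (decreasing processing time): J1 J3 J2 J4 J5.
J1: waits 0, runs 0→13
J3: waits 13, runs 13→25
J2: waits 25, runs 25→35
J4: waits 35, runs 35→43
J5: waits 43, runs 43→48
Sum = 0+13+25+35+43 = 116.
EDD (increasing due date): J3 J4 J5 J1 J2.
J3: waits 0, runs 0→12
J4: waits 12, runs 12→20
J5: waits 20, runs 20→25
J1: waits 25, runs 25→38
J2: waits 38, runs 38→48
Sum = 0+12+20+25+38 = 95.
FIFO 114, LPT 116, EDD 95 → minimum 95.

95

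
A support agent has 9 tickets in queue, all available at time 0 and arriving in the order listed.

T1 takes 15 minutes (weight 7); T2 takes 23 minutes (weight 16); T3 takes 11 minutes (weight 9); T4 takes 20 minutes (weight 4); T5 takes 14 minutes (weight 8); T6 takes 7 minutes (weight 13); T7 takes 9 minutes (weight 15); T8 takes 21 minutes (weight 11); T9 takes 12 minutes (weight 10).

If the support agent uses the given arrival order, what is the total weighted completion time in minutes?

7389

FIFO (arrival order): T1 T2 T3 T4 T5 T6 T7 T8 T9.
T1: finishes 15, weight 7, w·C = 105
T2: finishes 38, weight 16, w·C = 608
T3: finishes 49, weight 9, w·C = 441
T4: finishes 69, weight 4, w·C = 276
T5: finishes 83, weight 8, w·C = 664
T6: finishes 90, weight 13, w·C = 1170
T7: finishes 99, weight 15, w·C = 1485
T8: finishes 120, weight 11, w·C = 1320
T9: finishes 132, weight 10, w·C = 1320
Sum = 105+608+441+276+664+1170+1485+1320+1320 = 7389.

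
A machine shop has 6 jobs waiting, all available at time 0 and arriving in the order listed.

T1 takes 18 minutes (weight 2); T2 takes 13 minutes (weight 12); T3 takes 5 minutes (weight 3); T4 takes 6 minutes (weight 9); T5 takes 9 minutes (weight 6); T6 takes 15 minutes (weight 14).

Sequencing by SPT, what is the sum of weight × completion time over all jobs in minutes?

1434

SPT (increasing processing time): T3 T4 T5 T2 T6 T1.
T3: finishes 5, weight 3, w·C = 15
T4: finishes 11, weight 9, w·C = 99
T5: finishes 20, weight 6, w·C = 120
T2: finishes 33, weight 12, w·C = 396
T6: finishes 48, weight 14, w·C = 672
T1: finishes 66, weight 2, w·C = 132
Sum = 15+99+120+396+672+132 = 1434.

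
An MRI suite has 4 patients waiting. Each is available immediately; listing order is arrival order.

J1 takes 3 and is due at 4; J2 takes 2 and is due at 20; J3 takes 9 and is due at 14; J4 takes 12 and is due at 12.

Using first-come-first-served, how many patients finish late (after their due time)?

FIFO (arrival order): J1 J2 J3 J4.
J1: 0→3, due 4, tardiness 0
J2: 3→5, due 20, tardiness 0
J3: 5→14, due 14, tardiness 0
J4: 14→26, due 12, tardiness 14
Late patients: 1.

1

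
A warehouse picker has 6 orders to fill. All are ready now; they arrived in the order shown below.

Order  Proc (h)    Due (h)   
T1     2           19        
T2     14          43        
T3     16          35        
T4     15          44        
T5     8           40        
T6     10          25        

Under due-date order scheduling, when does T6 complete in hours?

12

EDD (increasing due date): T1 T6 T3 T5 T2 T4.
T1: 0→2
T6: 2→12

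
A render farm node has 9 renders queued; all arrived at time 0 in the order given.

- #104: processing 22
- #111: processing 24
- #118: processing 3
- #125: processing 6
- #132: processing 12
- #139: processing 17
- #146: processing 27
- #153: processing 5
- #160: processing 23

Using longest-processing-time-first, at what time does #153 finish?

136

LPT (decreasing processing time): #146 #111 #160 #104 #139 #132 #125 #153 #118.
#146: 0→27
#111: 27→51
#160: 51→74
#104: 74→96
#139: 96→113
#132: 113→125
#125: 125→131
#153: 131→136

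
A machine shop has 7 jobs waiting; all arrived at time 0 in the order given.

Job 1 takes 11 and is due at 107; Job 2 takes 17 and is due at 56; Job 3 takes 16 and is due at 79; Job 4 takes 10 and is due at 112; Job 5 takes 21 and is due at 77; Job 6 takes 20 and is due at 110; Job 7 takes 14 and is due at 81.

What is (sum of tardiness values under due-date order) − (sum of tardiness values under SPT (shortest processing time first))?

EDD (increasing due date): Job 2 Job 5 Job 3 Job 7 Job 1 Job 6 Job 4.
Job 2: 0→17, due 56, tardiness 0
Job 5: 17→38, due 77, tardiness 0
Job 3: 38→54, due 79, tardiness 0
Job 7: 54→68, due 81, tardiness 0
Job 1: 68→79, due 107, tardiness 0
Job 6: 79→99, due 110, tardiness 0
Job 4: 99→109, due 112, tardiness 0
Sum = 0+0+0+0+0+0+0 = 0.
SPT (increasing processing time): Job 4 Job 1 Job 7 Job 3 Job 2 Job 6 Job 5.
Job 4: 0→10, due 112, tardiness 0
Job 1: 10→21, due 107, tardiness 0
Job 7: 21→35, due 81, tardiness 0
Job 3: 35→51, due 79, tardiness 0
Job 2: 51→68, due 56, tardiness 12
Job 6: 68→88, due 110, tardiness 0
Job 5: 88→109, due 77, tardiness 32
Sum = 0+0+0+0+12+0+32 = 44.
Difference = 0 − 44 = -44.

-44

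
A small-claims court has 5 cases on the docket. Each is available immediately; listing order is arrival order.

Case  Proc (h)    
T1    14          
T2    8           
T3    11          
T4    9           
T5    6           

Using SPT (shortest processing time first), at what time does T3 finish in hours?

SPT (increasing processing time): T5 T2 T4 T3 T1.
T5: 0→6
T2: 6→14
T4: 14→23
T3: 23→34

34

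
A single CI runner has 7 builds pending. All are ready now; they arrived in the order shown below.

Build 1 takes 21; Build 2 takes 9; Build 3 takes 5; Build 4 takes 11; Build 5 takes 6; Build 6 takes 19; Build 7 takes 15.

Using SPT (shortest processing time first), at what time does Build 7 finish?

SPT (increasing processing time): Build 3 Build 5 Build 2 Build 4 Build 7 Build 6 Build 1.
Build 3: 0→5
Build 5: 5→11
Build 2: 11→20
Build 4: 20→31
Build 7: 31→46

46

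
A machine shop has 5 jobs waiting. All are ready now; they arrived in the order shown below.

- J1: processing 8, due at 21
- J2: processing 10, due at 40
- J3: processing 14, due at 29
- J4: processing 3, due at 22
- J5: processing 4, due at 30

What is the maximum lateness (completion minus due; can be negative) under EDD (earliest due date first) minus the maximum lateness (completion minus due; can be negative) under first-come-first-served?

EDD (increasing due date): J1 J4 J3 J5 J2.
J1: 0→8, due 21, lateness -13
J4: 8→11, due 22, lateness -11
J3: 11→25, due 29, lateness -4
J5: 25→29, due 30, lateness -1
J2: 29→39, due 40, lateness -1
Maximum = -1.
FIFO (arrival order): J1 J2 J3 J4 J5.
J1: 0→8, due 21, lateness -13
J2: 8→18, due 40, lateness -22
J3: 18→32, due 29, lateness 3
J4: 32→35, due 22, lateness 13
J5: 35→39, due 30, lateness 9
Maximum = 13.
Difference = -1 − 13 = -14.

-14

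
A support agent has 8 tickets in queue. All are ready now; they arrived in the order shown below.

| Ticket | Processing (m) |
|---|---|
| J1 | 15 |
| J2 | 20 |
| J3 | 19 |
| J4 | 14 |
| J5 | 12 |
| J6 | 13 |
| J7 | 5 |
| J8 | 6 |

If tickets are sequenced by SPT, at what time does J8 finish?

11

SPT (increasing processing time): J7 J8 J5 J6 J4 J1 J3 J2.
J7: 0→5
J8: 5→11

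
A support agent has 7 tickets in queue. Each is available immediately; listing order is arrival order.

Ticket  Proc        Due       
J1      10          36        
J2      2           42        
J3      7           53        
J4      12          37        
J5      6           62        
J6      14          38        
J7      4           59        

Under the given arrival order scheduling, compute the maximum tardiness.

FIFO (arrival order): J1 J2 J3 J4 J5 J6 J7.
J1: 0→10, due 36, tardiness 0
J2: 10→12, due 42, tardiness 0
J3: 12→19, due 53, tardiness 0
J4: 19→31, due 37, tardiness 0
J5: 31→37, due 62, tardiness 0
J6: 37→51, due 38, tardiness 13
J7: 51→55, due 59, tardiness 0
Maximum = 13.

13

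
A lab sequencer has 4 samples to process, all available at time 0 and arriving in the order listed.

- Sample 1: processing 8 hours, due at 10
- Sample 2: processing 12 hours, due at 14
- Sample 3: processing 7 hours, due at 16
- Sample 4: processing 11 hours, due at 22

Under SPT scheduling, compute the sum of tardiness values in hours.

33

SPT (increasing processing time): Sample 3 Sample 1 Sample 4 Sample 2.
Sample 3: 0→7, due 16, tardiness 0
Sample 1: 7→15, due 10, tardiness 5
Sample 4: 15→26, due 22, tardiness 4
Sample 2: 26→38, due 14, tardiness 24
Sum = 0+5+4+24 = 33.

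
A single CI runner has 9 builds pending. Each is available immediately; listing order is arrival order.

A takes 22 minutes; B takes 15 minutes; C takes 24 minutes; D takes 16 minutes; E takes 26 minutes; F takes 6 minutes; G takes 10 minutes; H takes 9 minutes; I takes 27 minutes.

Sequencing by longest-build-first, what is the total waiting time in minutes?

790

LPT (decreasing processing time): I E C A D B G H F.
I: waits 0, runs 0→27
E: waits 27, runs 27→53
C: waits 53, runs 53→77
A: waits 77, runs 77→99
D: waits 99, runs 99→115
B: waits 115, runs 115→130
G: waits 130, runs 130→140
H: waits 140, runs 140→149
F: waits 149, runs 149→155
Sum = 0+27+53+77+99+115+130+140+149 = 790.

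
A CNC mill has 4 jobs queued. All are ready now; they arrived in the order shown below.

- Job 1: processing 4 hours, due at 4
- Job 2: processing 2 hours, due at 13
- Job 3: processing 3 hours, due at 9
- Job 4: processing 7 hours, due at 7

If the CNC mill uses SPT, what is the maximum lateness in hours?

SPT (increasing processing time): Job 2 Job 3 Job 1 Job 4.
Job 2: 0→2, due 13, lateness -11
Job 3: 2→5, due 9, lateness -4
Job 1: 5→9, due 4, lateness 5
Job 4: 9→16, due 7, lateness 9
Maximum = 9.

9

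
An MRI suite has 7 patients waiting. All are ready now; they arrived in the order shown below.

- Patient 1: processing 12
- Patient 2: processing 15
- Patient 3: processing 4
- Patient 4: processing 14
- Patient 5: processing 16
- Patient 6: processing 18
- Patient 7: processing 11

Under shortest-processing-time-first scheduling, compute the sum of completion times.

SPT (increasing processing time): Patient 3 Patient 7 Patient 1 Patient 4 Patient 2 Patient 5 Patient 6.
Patient 3: 0→4
Patient 7: 4→15
Patient 1: 15→27
Patient 4: 27→41
Patient 2: 41→56
Patient 5: 56→72
Patient 6: 72→90
Sum = 4+15+27+41+56+72+90 = 305.

305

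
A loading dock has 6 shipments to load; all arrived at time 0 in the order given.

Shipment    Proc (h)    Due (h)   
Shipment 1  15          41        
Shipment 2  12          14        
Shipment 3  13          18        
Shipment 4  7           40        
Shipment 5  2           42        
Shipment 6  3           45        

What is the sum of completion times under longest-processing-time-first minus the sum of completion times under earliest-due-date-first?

LPT (decreasing processing time): Shipment 1 Shipment 3 Shipment 2 Shipment 4 Shipment 6 Shipment 5.
Shipment 1: 0→15
Shipment 3: 15→28
Shipment 2: 28→40
Shipment 4: 40→47
Shipment 6: 47→50
Shipment 5: 50→52
Sum = 15+28+40+47+50+52 = 232.
EDD (increasing due date): Shipment 2 Shipment 3 Shipment 4 Shipment 1 Shipment 5 Shipment 6.
Shipment 2: 0→12
Shipment 3: 12→25
Shipment 4: 25→32
Shipment 1: 32→47
Shipment 5: 47→49
Shipment 6: 49→52
Sum = 12+25+32+47+49+52 = 217.
Difference = 232 − 217 = 15.

15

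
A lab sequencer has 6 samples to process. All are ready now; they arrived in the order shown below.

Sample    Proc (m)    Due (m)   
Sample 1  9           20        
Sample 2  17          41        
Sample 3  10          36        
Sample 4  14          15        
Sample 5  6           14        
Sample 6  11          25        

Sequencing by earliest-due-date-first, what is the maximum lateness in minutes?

26

EDD (increasing due date): Sample 5 Sample 4 Sample 1 Sample 6 Sample 3 Sample 2.
Sample 5: 0→6, due 14, lateness -8
Sample 4: 6→20, due 15, lateness 5
Sample 1: 20→29, due 20, lateness 9
Sample 6: 29→40, due 25, lateness 15
Sample 3: 40→50, due 36, lateness 14
Sample 2: 50→67, due 41, lateness 26
Maximum = 26.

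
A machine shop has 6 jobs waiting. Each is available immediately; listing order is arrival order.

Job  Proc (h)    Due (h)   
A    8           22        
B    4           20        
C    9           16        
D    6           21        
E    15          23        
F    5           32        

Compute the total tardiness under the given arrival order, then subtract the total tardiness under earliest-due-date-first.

6

FIFO (arrival order): A B C D E F.
A: 0→8, due 22, tardiness 0
B: 8→12, due 20, tardiness 0
C: 12→21, due 16, tardiness 5
D: 21→27, due 21, tardiness 6
E: 27→42, due 23, tardiness 19
F: 42→47, due 32, tardiness 15
Sum = 0+0+5+6+19+15 = 45.
EDD (increasing due date): C B D A E F.
C: 0→9, due 16, tardiness 0
B: 9→13, due 20, tardiness 0
D: 13→19, due 21, tardiness 0
A: 19→27, due 22, tardiness 5
E: 27→42, due 23, tardiness 19
F: 42→47, due 32, tardiness 15
Sum = 0+0+0+5+19+15 = 39.
Difference = 45 − 39 = 6.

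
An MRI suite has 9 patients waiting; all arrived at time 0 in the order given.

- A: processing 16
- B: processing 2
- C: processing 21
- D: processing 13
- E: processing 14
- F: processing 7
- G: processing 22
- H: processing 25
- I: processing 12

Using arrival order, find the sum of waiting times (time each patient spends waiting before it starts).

FIFO (arrival order): A B C D E F G H I.
A: waits 0, runs 0→16
B: waits 16, runs 16→18
C: waits 18, runs 18→39
D: waits 39, runs 39→52
E: waits 52, runs 52→66
F: waits 66, runs 66→73
G: waits 73, runs 73→95
H: waits 95, runs 95→120
I: waits 120, runs 120→132
Sum = 0+16+18+39+52+66+73+95+120 = 479.

479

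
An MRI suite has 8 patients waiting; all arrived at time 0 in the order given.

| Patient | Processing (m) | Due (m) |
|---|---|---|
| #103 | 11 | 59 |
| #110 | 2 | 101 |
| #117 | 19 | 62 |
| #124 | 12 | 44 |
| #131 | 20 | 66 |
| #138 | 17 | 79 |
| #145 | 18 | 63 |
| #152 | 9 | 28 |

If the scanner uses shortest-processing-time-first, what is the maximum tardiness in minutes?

42

SPT (increasing processing time): #110 #152 #103 #124 #138 #145 #117 #131.
#110: 0→2, due 101, tardiness 0
#152: 2→11, due 28, tardiness 0
#103: 11→22, due 59, tardiness 0
#124: 22→34, due 44, tardiness 0
#138: 34→51, due 79, tardiness 0
#145: 51→69, due 63, tardiness 6
#117: 69→88, due 62, tardiness 26
#131: 88→108, due 66, tardiness 42
Maximum = 42.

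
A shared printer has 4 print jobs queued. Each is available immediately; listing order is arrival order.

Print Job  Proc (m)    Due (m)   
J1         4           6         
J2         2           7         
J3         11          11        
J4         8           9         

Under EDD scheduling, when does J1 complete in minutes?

EDD (increasing due date): J1 J2 J4 J3.
J1: 0→4

4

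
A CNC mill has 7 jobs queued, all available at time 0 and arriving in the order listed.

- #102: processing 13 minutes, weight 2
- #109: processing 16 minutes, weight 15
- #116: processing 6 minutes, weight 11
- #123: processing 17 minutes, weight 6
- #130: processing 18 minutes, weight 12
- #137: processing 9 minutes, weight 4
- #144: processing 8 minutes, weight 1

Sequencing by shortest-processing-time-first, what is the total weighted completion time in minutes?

SPT (increasing processing time): #116 #144 #137 #102 #109 #123 #130.
#116: finishes 6, weight 11, w·C = 66
#144: finishes 14, weight 1, w·C = 14
#137: finishes 23, weight 4, w·C = 92
#102: finishes 36, weight 2, w·C = 72
#109: finishes 52, weight 15, w·C = 780
#123: finishes 69, weight 6, w·C = 414
#130: finishes 87, weight 12, w·C = 1044
Sum = 66+14+92+72+780+414+1044 = 2482.

2482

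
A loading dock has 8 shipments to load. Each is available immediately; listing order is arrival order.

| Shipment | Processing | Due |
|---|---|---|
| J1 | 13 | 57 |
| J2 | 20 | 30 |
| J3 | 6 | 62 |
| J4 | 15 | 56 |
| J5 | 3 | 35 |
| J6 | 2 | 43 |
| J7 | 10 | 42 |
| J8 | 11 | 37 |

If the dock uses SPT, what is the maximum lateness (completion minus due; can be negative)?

SPT (increasing processing time): J6 J5 J3 J7 J8 J1 J4 J2.
J6: 0→2, due 43, lateness -41
J5: 2→5, due 35, lateness -30
J3: 5→11, due 62, lateness -51
J7: 11→21, due 42, lateness -21
J8: 21→32, due 37, lateness -5
J1: 32→45, due 57, lateness -12
J4: 45→60, due 56, lateness 4
J2: 60→80, due 30, lateness 50
Maximum = 50.

50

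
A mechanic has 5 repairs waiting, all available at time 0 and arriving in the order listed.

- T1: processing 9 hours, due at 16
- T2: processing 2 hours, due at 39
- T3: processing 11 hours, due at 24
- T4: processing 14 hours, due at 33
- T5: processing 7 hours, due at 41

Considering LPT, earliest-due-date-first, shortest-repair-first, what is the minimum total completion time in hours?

LPT (decreasing processing time): T4 T3 T1 T5 T2.
T4: 0→14
T3: 14→25
T1: 25→34
T5: 34→41
T2: 41→43
Sum = 14+25+34+41+43 = 157.
EDD (increasing due date): T1 T3 T4 T2 T5.
T1: 0→9
T3: 9→20
T4: 20→34
T2: 34→36
T5: 36→43
Sum = 9+20+34+36+43 = 142.
SPT (increasing processing time): T2 T5 T1 T3 T4.
T2: 0→2
T5: 2→9
T1: 9→18
T3: 18→29
T4: 29→43
Sum = 2+9+18+29+43 = 101.
LPT 157, EDD 142, SPT 101 → minimum 101.

101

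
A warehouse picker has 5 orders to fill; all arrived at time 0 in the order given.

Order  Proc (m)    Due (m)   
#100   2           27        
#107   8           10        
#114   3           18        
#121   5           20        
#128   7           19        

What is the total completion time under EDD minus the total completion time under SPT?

EDD (increasing due date): #107 #114 #128 #121 #100.
#107: 0→8
#114: 8→11
#128: 11→18
#121: 18→23
#100: 23→25
Sum = 8+11+18+23+25 = 85.
SPT (increasing processing time): #100 #114 #121 #128 #107.
#100: 0→2
#114: 2→5
#121: 5→10
#128: 10→17
#107: 17→25
Sum = 2+5+10+17+25 = 59.
Difference = 85 − 59 = 26.

26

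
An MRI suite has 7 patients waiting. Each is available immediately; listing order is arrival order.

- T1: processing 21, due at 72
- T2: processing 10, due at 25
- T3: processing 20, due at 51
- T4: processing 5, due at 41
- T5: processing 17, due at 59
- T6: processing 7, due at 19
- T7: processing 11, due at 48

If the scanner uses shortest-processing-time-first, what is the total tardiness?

SPT (increasing processing time): T4 T6 T2 T7 T5 T3 T1.
T4: 0→5, due 41, tardiness 0
T6: 5→12, due 19, tardiness 0
T2: 12→22, due 25, tardiness 0
T7: 22→33, due 48, tardiness 0
T5: 33→50, due 59, tardiness 0
T3: 50→70, due 51, tardiness 19
T1: 70→91, due 72, tardiness 19
Sum = 0+0+0+0+0+19+19 = 38.

38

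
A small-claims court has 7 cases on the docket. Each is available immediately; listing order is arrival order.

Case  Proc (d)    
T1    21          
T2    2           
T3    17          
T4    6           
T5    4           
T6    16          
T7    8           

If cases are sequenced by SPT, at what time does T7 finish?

SPT (increasing processing time): T2 T5 T4 T7 T6 T3 T1.
T2: 0→2
T5: 2→6
T4: 6→12
T7: 12→20

20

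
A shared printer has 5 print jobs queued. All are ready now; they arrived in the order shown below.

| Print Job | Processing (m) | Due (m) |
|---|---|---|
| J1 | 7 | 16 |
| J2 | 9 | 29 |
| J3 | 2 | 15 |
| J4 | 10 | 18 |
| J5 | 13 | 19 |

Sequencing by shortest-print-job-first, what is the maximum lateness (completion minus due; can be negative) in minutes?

22

SPT (increasing processing time): J3 J1 J2 J4 J5.
J3: 0→2, due 15, lateness -13
J1: 2→9, due 16, lateness -7
J2: 9→18, due 29, lateness -11
J4: 18→28, due 18, lateness 10
J5: 28→41, due 19, lateness 22
Maximum = 22.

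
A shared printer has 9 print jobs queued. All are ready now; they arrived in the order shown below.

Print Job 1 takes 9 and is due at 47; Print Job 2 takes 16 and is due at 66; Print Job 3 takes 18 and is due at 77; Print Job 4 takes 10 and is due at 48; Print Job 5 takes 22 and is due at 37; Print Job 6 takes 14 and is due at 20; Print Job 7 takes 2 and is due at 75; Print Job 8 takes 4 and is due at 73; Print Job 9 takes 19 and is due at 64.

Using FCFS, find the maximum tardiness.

FIFO (arrival order): Print Job 1 Print Job 2 Print Job 3 Print Job 4 Print Job 5 Print Job 6 Print Job 7 Print Job 8 Print Job 9.
Print Job 1: 0→9, due 47, tardiness 0
Print Job 2: 9→25, due 66, tardiness 0
Print Job 3: 25→43, due 77, tardiness 0
Print Job 4: 43→53, due 48, tardiness 5
Print Job 5: 53→75, due 37, tardiness 38
Print Job 6: 75→89, due 20, tardiness 69
Print Job 7: 89→91, due 75, tardiness 16
Print Job 8: 91→95, due 73, tardiness 22
Print Job 9: 95→114, due 64, tardiness 50
Maximum = 69.

69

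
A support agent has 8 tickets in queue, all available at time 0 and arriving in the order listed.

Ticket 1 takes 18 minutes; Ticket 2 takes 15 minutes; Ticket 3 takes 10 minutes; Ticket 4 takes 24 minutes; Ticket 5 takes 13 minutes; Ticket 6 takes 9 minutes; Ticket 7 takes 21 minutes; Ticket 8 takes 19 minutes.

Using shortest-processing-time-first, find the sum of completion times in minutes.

SPT (increasing processing time): Ticket 6 Ticket 3 Ticket 5 Ticket 2 Ticket 1 Ticket 8 Ticket 7 Ticket 4.
Ticket 6: 0→9
Ticket 3: 9→19
Ticket 5: 19→32
Ticket 2: 32→47
Ticket 1: 47→65
Ticket 8: 65→84
Ticket 7: 84→105
Ticket 4: 105→129
Sum = 9+19+32+47+65+84+105+129 = 490.

490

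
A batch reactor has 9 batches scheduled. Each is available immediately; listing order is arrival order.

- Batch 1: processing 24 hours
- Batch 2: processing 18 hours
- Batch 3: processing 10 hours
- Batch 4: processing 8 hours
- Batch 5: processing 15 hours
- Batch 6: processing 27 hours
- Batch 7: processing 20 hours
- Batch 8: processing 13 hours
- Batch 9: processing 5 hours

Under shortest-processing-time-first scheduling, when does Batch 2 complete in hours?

SPT (increasing processing time): Batch 9 Batch 4 Batch 3 Batch 8 Batch 5 Batch 2 Batch 7 Batch 1 Batch 6.
Batch 9: 0→5
Batch 4: 5→13
Batch 3: 13→23
Batch 8: 23→36
Batch 5: 36→51
Batch 2: 51→69

69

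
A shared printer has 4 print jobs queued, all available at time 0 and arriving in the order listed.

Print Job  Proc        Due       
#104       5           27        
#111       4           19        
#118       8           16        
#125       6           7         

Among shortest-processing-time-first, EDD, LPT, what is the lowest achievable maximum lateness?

SPT (increasing processing time): #111 #104 #125 #118.
#111: 0→4, due 19, lateness -15
#104: 4→9, due 27, lateness -18
#125: 9→15, due 7, lateness 8
#118: 15→23, due 16, lateness 7
Maximum = 8.
EDD (increasing due date): #125 #118 #111 #104.
#125: 0→6, due 7, lateness -1
#118: 6→14, due 16, lateness -2
#111: 14→18, due 19, lateness -1
#104: 18→23, due 27, lateness -4
Maximum = -1.
LPT (decreasing processing time): #118 #125 #104 #111.
#118: 0→8, due 16, lateness -8
#125: 8→14, due 7, lateness 7
#104: 14→19, due 27, lateness -8
#111: 19→23, due 19, lateness 4
Maximum = 7.
SPT 8, EDD -1, LPT 7 → minimum -1.

-1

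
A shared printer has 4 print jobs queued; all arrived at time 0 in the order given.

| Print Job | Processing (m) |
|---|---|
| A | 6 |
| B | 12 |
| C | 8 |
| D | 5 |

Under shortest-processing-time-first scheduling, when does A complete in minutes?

11

SPT (increasing processing time): D A C B.
D: 0→5
A: 5→11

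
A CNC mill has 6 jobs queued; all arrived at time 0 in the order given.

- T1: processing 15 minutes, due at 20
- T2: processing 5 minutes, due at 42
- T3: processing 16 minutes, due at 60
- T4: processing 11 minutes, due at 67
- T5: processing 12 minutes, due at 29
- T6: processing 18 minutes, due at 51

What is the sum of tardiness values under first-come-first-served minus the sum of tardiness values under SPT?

7

FIFO (arrival order): T1 T2 T3 T4 T5 T6.
T1: 0→15, due 20, tardiness 0
T2: 15→20, due 42, tardiness 0
T3: 20→36, due 60, tardiness 0
T4: 36→47, due 67, tardiness 0
T5: 47→59, due 29, tardiness 30
T6: 59→77, due 51, tardiness 26
Sum = 0+0+0+0+30+26 = 56.
SPT (increasing processing time): T2 T4 T5 T1 T3 T6.
T2: 0→5, due 42, tardiness 0
T4: 5→16, due 67, tardiness 0
T5: 16→28, due 29, tardiness 0
T1: 28→43, due 20, tardiness 23
T3: 43→59, due 60, tardiness 0
T6: 59→77, due 51, tardiness 26
Sum = 0+0+0+23+0+26 = 49.
Difference = 56 − 49 = 7.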